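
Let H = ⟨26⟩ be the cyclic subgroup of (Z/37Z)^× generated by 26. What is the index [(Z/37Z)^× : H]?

12

The order of 26 must divide φ(37) = 37 − 1 = 36 = 2^2 · 3^2.
Divisors of 36: 1, 2, 3, 4, 6, 9, 12, 18, 36.
Evaluate successive powers at the divisors of 36:
26^1 ≡ 26 (mod 37)
26^2 ≡ 10 (mod 37)
26^3 ≡ 1 (mod 37) ✓
Thus |⟨26⟩| = ord(26) = 3.
The index is φ(37) / ord(26) = 36 / 3 = 12.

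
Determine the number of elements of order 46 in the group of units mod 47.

22

φ(47) = 47 − 1 = 46 = 2 · 23.
(Z/47Z)^× is cyclic (|G| = 46); a cyclic group of order m has exactly φ(d) elements of each order d | m, and none otherwise.
46 = 2 · 23 divides 46, and φ(46) = 22.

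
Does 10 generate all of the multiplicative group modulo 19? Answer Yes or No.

Yes

φ(19) = 19 − 1 = 18 = 2 · 3^2.
Test 10^(18/q) mod 19 for each prime factor q of 18:
10^9 ≡ 18 (mod 19)  [q = 2: ≢ 1 ✓]
10^6 ≡ 11 (mod 19)  [q = 3: ≢ 1 ✓]
All checks pass, so 10 has order 18 and is a primitive root modulo 19.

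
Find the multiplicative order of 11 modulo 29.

28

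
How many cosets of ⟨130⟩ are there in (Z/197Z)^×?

1

Since 130 ∈ (Z/197Z)^×, its order divides φ(197) = 197 − 1 = 196 = 2^2 · 7^2.
Divisors of 196: 1, 2, 4, 7, 14, 28, 49, 98, 196.
Compute 130^d (mod 197) for the divisors d until we hit 1:
130^1 ≡ 130 (mod 197)
130^2 ≡ 155 (mod 197)
130^4 ≡ 188 (mod 197)
130^7 ≡ 87 (mod 197)
130^14 ≡ 83 (mod 197)
130^28 ≡ 191 (mod 197)
130^49 ≡ 14 (mod 197)
130^98 ≡ 196 (mod 197)
130^196 ≡ 1 (mod 197) ✓
The order of 130 is 196, so the subgroup it generates has 196 elements.
The index is φ(197) / ord(130) = 196 / 196 = 1.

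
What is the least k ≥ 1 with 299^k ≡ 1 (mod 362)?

180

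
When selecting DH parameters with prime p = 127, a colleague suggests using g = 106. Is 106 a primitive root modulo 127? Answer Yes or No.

φ(127) = 127 − 1 = 126 = 2 · 3^2 · 7.
106 is a primitive root mod 127 iff 106^(φ(127)/q) ≢ 1 for every prime q | φ(127), i.e. q ∈ {2, 3, 7}.
106^63 ≡ 126 (mod 127)  [q = 2: ≢ 1 ✓]
106^42 ≡ 19 (mod 127)  [q = 3: ≢ 1 ✓]
106^18 ≡ 2 (mod 127)  [q = 7: ≢ 1 ✓]
All checks pass, so 106 has order 126 and is a primitive root modulo 127.

Yes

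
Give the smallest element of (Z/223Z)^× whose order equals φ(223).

3

φ(223) = 223 − 1 = 222 = 2 · 3 · 37.
g is a primitive root iff g^(222/q) ≢ 1 (mod 223) for each prime q ∈ {2, 3, 37}.
g = 2: 2^111 ≡ 1 — hits 1, so not a primitive root.
g = 3: 3^111 ≡ 222; 3^74 ≡ 183; 3^6 ≡ 60 — none is 1, so 3 is a primitive root.
So 3 is the smallest generator of (Z/223Z)^×.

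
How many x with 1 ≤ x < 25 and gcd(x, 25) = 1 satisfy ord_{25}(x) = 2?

1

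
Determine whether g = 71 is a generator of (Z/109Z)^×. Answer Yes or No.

No

φ(109) = 109 − 1 = 108 = 2^2 · 3^3.
An element g generates (Z/109Z)^× iff g^(108/q) ≢ 1 (mod 109) for each prime q ∈ {2, 3}.
71^54 ≡ 1 (mod 109)  [q = 2: ≡ 1 ✗]
71^36 ≡ 1 (mod 109)  [q = 3: ≡ 1 ✗]
The check at q = 2 fails, so 71 generates a proper subgroup.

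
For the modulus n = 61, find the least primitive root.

φ(61) = 61 − 1 = 60 = 2^2 · 3 · 5.
Test candidates g = 2, 3, … against the prime factors q ∈ {2, 3, 5} of φ(61): g is a generator iff g^(60/q) ≢ 1 for every such q.
g = 2: 2^30 ≡ 60; 2^20 ≡ 47; 2^12 ≡ 9 — none is 1, so 2 is a primitive root.
The smallest primitive root modulo 61 is 2.

2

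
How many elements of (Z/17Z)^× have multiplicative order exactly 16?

8

φ(17) = 17 − 1 = 16 = 2^4.
(Z/17Z)^× is cyclic (|G| = 16); a cyclic group of order m has exactly φ(d) elements of each order d | m, and none otherwise.
16 = 2^4 divides 16, and φ(16) = 8.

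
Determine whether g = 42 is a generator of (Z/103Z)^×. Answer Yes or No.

φ(103) = 103 − 1 = 102 = 2 · 3 · 17.
An element g generates (Z/103Z)^× iff g^(102/q) ≢ 1 (mod 103) for each prime q ∈ {2, 3, 17}.
42^51 ≡ 102 (mod 103)  [q = 2: ≢ 1 ✓]
42^34 ≡ 1 (mod 103)  [q = 3: ≡ 1 ✗]
42^6 ≡ 34 (mod 103)  [q = 17: ≢ 1 ✓]
Since 42^34 ≡ 1, the order of 42 divides 34 < 102, so 42 is not a primitive root.

No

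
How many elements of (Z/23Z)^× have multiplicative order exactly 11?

10

φ(23) = 23 − 1 = 22 = 2 · 11.
In a cyclic group of order 22, there are φ(d) elements of order d for each divisor d of 22, and zero for non-divisors.
11 | 22, and φ(11) = 11 − 1 = 10.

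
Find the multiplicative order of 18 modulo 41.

The order of 18 must divide φ(41) = 41 − 1 = 40 = 2^3 · 5.
Divisors of 40: 1, 2, 4, 5, 8, 10, 20, 40.
Check 18^d mod 41 for each divisor in increasing order:
18^1 ≡ 18 (mod 41)
18^2 ≡ 37 (mod 41)
18^4 ≡ 16 (mod 41)
18^5 ≡ 1 (mod 41) ✓
The smallest such exponent is 5, so the order of 18 is 5.

5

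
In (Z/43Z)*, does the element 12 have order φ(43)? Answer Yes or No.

Yes

φ(43) = 43 − 1 = 42 = 2 · 3 · 7.
It suffices to check that the order of 12 is not a proper divisor of 42: compute 12^(42/q) for q ∈ {2, 3, 7}.
12^21 ≡ 42 (mod 43)  [q = 2: ≢ 1 ✓]
12^14 ≡ 36 (mod 43)  [q = 3: ≢ 1 ✓]
12^6 ≡ 21 (mod 43)  [q = 7: ≢ 1 ✓]
Every test exponent gives a nontrivial residue, hence 12 generates the full group.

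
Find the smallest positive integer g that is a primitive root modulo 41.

φ(41) = 41 − 1 = 40 = 2^3 · 5.
Test candidates g = 2, 3, … against the prime factors q ∈ {2, 5} of φ(41): g is a generator iff g^(40/q) ≢ 1 for every such q.
g = 2: 2^20 ≡ 1 — hits 1, so not a primitive root.
g = 3: 3^20 ≡ 40; 3^8 ≡ 1 — hits 1, so not a primitive root.
g = 4: 4^20 ≡ 1 — hits 1, so not a primitive root.
g = 5: 5^20 ≡ 1 — hits 1, so not a primitive root.
g = 6: 6^20 ≡ 40; 6^8 ≡ 10 — none is 1, so 6 is a primitive root.
The smallest primitive root modulo 41 is 6.

6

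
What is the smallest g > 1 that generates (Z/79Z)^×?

φ(79) = 79 − 1 = 78 = 2 · 3 · 13.
Test candidates g = 2, 3, … against the prime factors q ∈ {2, 3, 13} of φ(79): g is a generator iff g^(78/q) ≢ 1 for every such q.
g = 2: 2^39 ≡ 1 — hits 1, so not a primitive root.
g = 3: 3^39 ≡ 78; 3^26 ≡ 23; 3^6 ≡ 18 — none is 1, so 3 is a primitive root.
So 3 is the smallest generator of (Z/79Z)^×.

3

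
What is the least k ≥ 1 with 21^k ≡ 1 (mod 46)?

22

The order of 21 must divide φ(46) = φ(2)·φ(23) = 1·22 = 22 = 2 · 11.
Divisors of 22: 1, 2, 11, 22.
Compute 21^d (mod 46) for the divisors d until we hit 1:
21^1 ≡ 21
21^2 ≡ 27
21^11 ≡ 45
21^22 ≡ 1
So ord_46(21) = 22.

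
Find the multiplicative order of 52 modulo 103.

51

Since 52 ∈ (Z/103Z)^×, its order divides φ(103) = 103 − 1 = 102 = 2 · 3 · 17.
Divisors of 102: 1, 2, 3, 6, 17, 34, 51, 102.
Check 52^d mod 103 for each divisor in increasing order:
52^1 ≡ 52 (mod 103)
52^2 ≡ 26 (mod 103)
52^3 ≡ 13 (mod 103)
52^6 ≡ 66 (mod 103)
52^17 ≡ 46 (mod 103)
52^34 ≡ 56 (mod 103)
52^51 ≡ 1 (mod 103) ✓
Therefore the multiplicative order of 52 modulo 103 is 51.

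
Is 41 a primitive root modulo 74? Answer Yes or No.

No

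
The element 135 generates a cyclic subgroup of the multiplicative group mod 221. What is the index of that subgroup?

48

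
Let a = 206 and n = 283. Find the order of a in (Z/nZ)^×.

282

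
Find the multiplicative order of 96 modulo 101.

Since 96 ∈ (Z/101Z)^×, its order divides φ(101) = 101 − 1 = 100 = 2^2 · 5^2.
Divisors of 100: 1, 2, 4, 5, 10, 20, 25, 50, 100.
Evaluate successive powers at the divisors of 100:
96^1 ≡ 96 (mod 101)
96^2 ≡ 25 (mod 101)
96^4 ≡ 19 (mod 101)
96^5 ≡ 6 (mod 101)
96^10 ≡ 36 (mod 101)
96^20 ≡ 84 (mod 101)
96^25 ≡ 100 (mod 101)
96^50 ≡ 1 (mod 101) ✓
So ord_101(96) = 50.

50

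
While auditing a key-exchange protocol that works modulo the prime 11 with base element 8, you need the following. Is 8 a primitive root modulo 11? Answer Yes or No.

Yes

φ(11) = 11 − 1 = 10 = 2 · 5.
8 is a primitive root mod 11 iff 8^(φ(11)/q) ≢ 1 for every prime q | φ(11), i.e. q ∈ {2, 5}.
8^5 ≡ 10 (mod 11)  [q = 2: ≢ 1 ✓]
8^2 ≡ 9 (mod 11)  [q = 5: ≢ 1 ✓]
None equal 1, so ord_11(8) = 10: 8 is a primitive root.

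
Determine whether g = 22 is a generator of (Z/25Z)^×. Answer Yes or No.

φ(25) = φ(5^2) = 5·(5−1) = 20 = 2^2 · 5.
22 is a primitive root mod 25 iff 22^(φ(25)/q) ≢ 1 for every prime q | φ(25), i.e. q ∈ {2, 5}.
22^10 ≡ 24 (mod 25)  [q = 2: ≢ 1 ✓]
22^4 ≡ 6 (mod 25)  [q = 5: ≢ 1 ✓]
Every test exponent gives a nontrivial residue, hence 22 generates the full group.

Yes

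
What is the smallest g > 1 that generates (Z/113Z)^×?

3

φ(113) = 113 − 1 = 112 = 2^4 · 7.
g is a primitive root iff g^(112/q) ≢ 1 (mod 113) for each prime q ∈ {2, 7}.
g = 2: 2^56 ≡ 1 — hits 1, so not a primitive root.
g = 3: 3^56 ≡ 112; 3^16 ≡ 49 — none is 1, so 3 is a primitive root.
So 3 is the smallest generator of (Z/113Z)^×.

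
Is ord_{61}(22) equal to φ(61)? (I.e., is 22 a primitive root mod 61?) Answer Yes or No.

No

φ(61) = 61 − 1 = 60 = 2^2 · 3 · 5.
It suffices to check that the order of 22 is not a proper divisor of 60: compute 22^(60/q) for q ∈ {2, 3, 5}.
22^30 ≡ 1 (mod 61)  [q = 2: ≡ 1 ✗]
22^20 ≡ 47 (mod 61)  [q = 3: ≢ 1 ✓]
22^12 ≡ 9 (mod 61)  [q = 5: ≢ 1 ✓]
22^30 ≡ 1 shows ord(22) | 30, strictly less than φ(61); not a primitive root.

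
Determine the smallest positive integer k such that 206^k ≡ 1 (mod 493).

56

Since 206 ∈ (Z/493Z)^×, its order divides φ(493) = φ(17·29) = (17−1)·(29−1) = 16·28 = 448 = 2^6 · 7.
Divisors of 448: 1, 2, 4, 7, 8, 14, 16, 28, 32, 56, 64, 112, 224, 448.
Test each divisor d:
206^1 ≡ 206 (mod 493)
206^2 ≡ 38 (mod 493)
206^4 ≡ 458 (mod 493)
206^7 ≡ 128 (mod 493)
206^8 ≡ 239 (mod 493)
206^14 ≡ 115 (mod 493)
206^16 ≡ 426 (mod 493)
206^28 ≡ 407 (mod 493)
206^32 ≡ 52 (mod 493)
206^56 ≡ 1 (mod 493) ✓
The smallest such exponent is 56, so the order of 206 is 56.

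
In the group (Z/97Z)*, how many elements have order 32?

φ(97) = 97 − 1 = 96 = 2^5 · 3.
Since (Z/97Z)^× is cyclic of order 96, the number of elements of order d is φ(d) when d | 96 and 0 otherwise.
32 = 2^5 divides 96, and φ(32) = 16.

16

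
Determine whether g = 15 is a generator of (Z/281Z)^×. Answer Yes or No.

Yes

φ(281) = 281 − 1 = 280 = 2^3 · 5 · 7.
Test 15^(280/q) mod 281 for each prime factor q of 280:
15^140 ≡ 280 (mod 281)  [q = 2: ≢ 1 ✓]
15^56 ≡ 90 (mod 281)  [q = 5: ≢ 1 ✓]
15^40 ≡ 59 (mod 281)  [q = 7: ≢ 1 ✓]
Every test exponent gives a nontrivial residue, hence 15 generates the full group.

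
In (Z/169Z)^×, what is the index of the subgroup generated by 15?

By Lagrange's theorem, ord_169(15) divides φ(169) = φ(13^2) = 13·(13−1) = 156 = 2^2 · 3 · 13.
Divisors of 156: 1, 2, 3, 4, 6, 12, 13, 26, 39, 52, 78, 156.
Check 15^d mod 169 for each divisor in increasing order:
15^1 ≡ 15 (mod 169)
15^2 ≡ 56 (mod 169)
15^3 ≡ 164 (mod 169)
15^4 ≡ 94 (mod 169)
15^6 ≡ 25 (mod 169)
15^12 ≡ 118 (mod 169)
15^13 ≡ 80 (mod 169)
15^26 ≡ 147 (mod 169)
15^39 ≡ 99 (mod 169)
15^52 ≡ 146 (mod 169)
15^78 ≡ 168 (mod 169)
15^156 ≡ 1 (mod 169) ✓
Thus |⟨15⟩| = ord(15) = 156.
Index = |(Z/169Z)^×| / |⟨15⟩| = 156 / 156 = 1.

1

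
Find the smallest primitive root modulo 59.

2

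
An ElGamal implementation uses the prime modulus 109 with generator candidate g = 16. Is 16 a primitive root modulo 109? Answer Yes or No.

No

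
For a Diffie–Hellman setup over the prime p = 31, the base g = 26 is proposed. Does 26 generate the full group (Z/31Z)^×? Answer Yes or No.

φ(31) = 31 − 1 = 30 = 2 · 3 · 5.
26 is a primitive root mod 31 iff 26^(φ(31)/q) ≢ 1 for every prime q | φ(31), i.e. q ∈ {2, 3, 5}.
26^15 ≡ 30 (mod 31)  [q = 2: ≢ 1 ✓]
26^10 ≡ 5 (mod 31)  [q = 3: ≢ 1 ✓]
26^6 ≡ 1 (mod 31)  [q = 5: ≡ 1 ✗]
Since 26^6 ≡ 1, the order of 26 divides 6 < 30, so 26 is not a primitive root.

No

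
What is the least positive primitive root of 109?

φ(109) = 109 − 1 = 108 = 2^2 · 3^3.
g is a primitive root iff g^(108/q) ≢ 1 (mod 109) for each prime q ∈ {2, 3}.
g = 2: 2^54 ≡ 108; 2^36 ≡ 1 — hits 1, so not a primitive root.
g = 3: 3^54 ≡ 1 — hits 1, so not a primitive root.
g = 4: 4^54 ≡ 1 — hits 1, so not a primitive root.
g = 5: 5^54 ≡ 1 — hits 1, so not a primitive root.
g = 6: 6^54 ≡ 108; 6^36 ≡ 63 — none is 1, so 6 is a primitive root.
So 6 is the smallest generator of (Z/109Z)^×.

6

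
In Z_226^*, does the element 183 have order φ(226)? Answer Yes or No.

φ(226) = φ(2)·φ(113) = 1·112 = 112 = 2^4 · 7.
It suffices to check that the order of 183 is not a proper divisor of 112: compute 183^(112/q) for q ∈ {2, 7}.
183^56 ≡ 225 (mod 226)  [q = 2: ≢ 1 ✓]
183^16 ≡ 109 (mod 226)  [q = 7: ≢ 1 ✓]
Every test exponent gives a nontrivial residue, hence 183 generates the full group.

Yes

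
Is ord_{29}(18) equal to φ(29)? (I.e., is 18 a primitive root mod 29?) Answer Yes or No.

Yes

φ(29) = 29 − 1 = 28 = 2^2 · 7.
18 is a primitive root mod 29 iff 18^(φ(29)/q) ≢ 1 for every prime q | φ(29), i.e. q ∈ {2, 7}.
18^14 ≡ 28 (mod 29)  [q = 2: ≢ 1 ✓]
18^4 ≡ 25 (mod 29)  [q = 7: ≢ 1 ✓]
None equal 1, so ord_29(18) = 28: 18 is a primitive root.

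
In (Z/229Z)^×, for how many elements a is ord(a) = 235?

0

φ(229) = 229 − 1 = 228 = 2^2 · 3 · 19.
In a cyclic group of order 228, there are φ(d) elements of order d for each divisor d of 228, and zero for non-divisors.
Since 235 ∤ 228, the count is 0.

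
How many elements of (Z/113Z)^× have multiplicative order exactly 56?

24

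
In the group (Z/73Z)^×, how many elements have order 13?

φ(73) = 73 − 1 = 72 = 2^3 · 3^2.
(Z/73Z)^× is cyclic (|G| = 72); a cyclic group of order m has exactly φ(d) elements of each order d | m, and none otherwise.
Here 72 is not a multiple of 13, so there are no elements of order 13.

0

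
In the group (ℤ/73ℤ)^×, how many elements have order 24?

8

φ(73) = 73 − 1 = 72 = 2^3 · 3^2.
(Z/73Z)^× is cyclic (|G| = 72); a cyclic group of order m has exactly φ(d) elements of each order d | m, and none otherwise.
24 = 2^3 · 3 divides 72, and φ(24) = 8.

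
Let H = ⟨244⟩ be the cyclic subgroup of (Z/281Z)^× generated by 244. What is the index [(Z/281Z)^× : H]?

5

The order of 244 must divide φ(281) = 281 − 1 = 280 = 2^3 · 5 · 7.
Divisors of 280: 1, 2, 4, 5, 7, 8, 10, 14, 20, 28, 35, 40, 56, 70, 140, 280.
Compute 244^d (mod 281) for the divisors d until we hit 1:
244^1 ≡ 244 (mod 281)
244^2 ≡ 245 (mod 281)
244^4 ≡ 172 (mod 281)
244^5 ≡ 99 (mod 281)
244^7 ≡ 89 (mod 281)
244^8 ≡ 79 (mod 281)
244^10 ≡ 247 (mod 281)
244^14 ≡ 53 (mod 281)
244^20 ≡ 32 (mod 281)
244^28 ≡ 280 (mod 281)
244^35 ≡ 192 (mod 281)
244^40 ≡ 181 (mod 281)
244^56 ≡ 1 (mod 281) ✓
So ord_281(244) = 56, hence |⟨244⟩| = 56.
The index is φ(281) / ord(244) = 280 / 56 = 5.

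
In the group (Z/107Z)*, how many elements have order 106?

φ(107) = 107 − 1 = 106 = 2 · 53.
(Z/107Z)^× is cyclic (|G| = 106); a cyclic group of order m has exactly φ(d) elements of each order d | m, and none otherwise.
106 = 2 · 53 divides 106, and φ(106) = 52.

52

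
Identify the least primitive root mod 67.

φ(67) = 67 − 1 = 66 = 2 · 3 · 11.
Test candidates g = 2, 3, … against the prime factors q ∈ {2, 3, 11} of φ(67): g is a generator iff g^(66/q) ≢ 1 for every such q.
g = 2: 2^33 ≡ 66; 2^22 ≡ 37; 2^6 ≡ 64 — none is 1, so 2 is a primitive root.
The smallest primitive root modulo 67 is 2.

2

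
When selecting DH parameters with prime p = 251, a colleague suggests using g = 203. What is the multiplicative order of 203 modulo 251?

250

The order of 203 must divide φ(251) = 251 − 1 = 250 = 2 · 5^3.
Divisors of 250: 1, 2, 5, 10, 25, 50, 125, 250.
Evaluate successive powers at the divisors of 250:
203^1 ≡ 203 (mod 251)
203^2 ≡ 45 (mod 251)
203^5 ≡ 188 (mod 251)
203^10 ≡ 204 (mod 251)
203^25 ≡ 138 (mod 251)
203^50 ≡ 219 (mod 251)
203^125 ≡ 250 (mod 251)
203^250 ≡ 1 (mod 251) ✓
The smallest such exponent is 250, so the order of 203 is 250.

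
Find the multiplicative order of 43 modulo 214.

The order of 43 must divide φ(214) = φ(2)·φ(107) = 1·106 = 106 = 2 · 53.
Divisors of 106: 1, 2, 53, 106.
Compute 43^d (mod 214) for the divisors d until we hit 1:
43^1 ≡ 43 (mod 214)
43^2 ≡ 137 (mod 214)
43^53 ≡ 213 (mod 214)
43^106 ≡ 1 (mod 214) ✓
Therefore the multiplicative order of 43 modulo 214 is 106.

106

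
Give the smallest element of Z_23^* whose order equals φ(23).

5

φ(23) = 23 − 1 = 22 = 2 · 11.
g is a primitive root iff g^(22/q) ≢ 1 (mod 23) for each prime q ∈ {2, 11}.
g = 2: 2^11 ≡ 1 — hits 1, so not a primitive root.
g = 3: 3^11 ≡ 1 — hits 1, so not a primitive root.
g = 4: 4^11 ≡ 1 — hits 1, so not a primitive root.
g = 5: 5^11 ≡ 22; 5^2 ≡ 2 — none is 1, so 5 is a primitive root.
So 5 is the smallest generator of (Z/23Z)^×.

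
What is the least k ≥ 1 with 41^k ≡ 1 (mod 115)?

The order of 41 must divide φ(115) = φ(5·23) = (5−1)·(23−1) = 4·22 = 88 = 2^3 · 11.
Divisors of 88: 1, 2, 4, 8, 11, 22, 44, 88.
Evaluate successive powers at the divisors of 88:
41^1 ≡ 41 (mod 115)
41^2 ≡ 71 (mod 115)
41^4 ≡ 96 (mod 115)
41^8 ≡ 16 (mod 115)
41^11 ≡ 1 (mod 115) ✓
So ord_115(41) = 11.

11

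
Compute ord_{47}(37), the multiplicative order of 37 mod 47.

23

By Lagrange's theorem, ord_47(37) divides φ(47) = 47 − 1 = 46 = 2 · 23.
Divisors of 46: 1, 2, 23, 46.
Check 37^d mod 47 for each divisor in increasing order:
37^1 ≡ 37 (mod 47)
37^2 ≡ 6 (mod 47)
37^23 ≡ 1 (mod 47) ✓
The smallest such exponent is 23, so the order of 37 is 23.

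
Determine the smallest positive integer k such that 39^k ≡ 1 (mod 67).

33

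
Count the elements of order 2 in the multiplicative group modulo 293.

1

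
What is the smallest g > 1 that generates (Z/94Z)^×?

φ(94) = φ(2)·φ(47) = 1·46 = 46 = 2 · 23.
g is a primitive root iff g^(46/q) ≢ 1 (mod 94) for each prime q ∈ {2, 23}.
g = 2: gcd(2, 94) = 2 > 1, not a unit — skip.
g = 3: 3^23 ≡ 1 — hits 1, so not a primitive root.
g = 4: gcd(4, 94) = 2 > 1, not a unit — skip.
g = 5: 5^23 ≡ 93; 5^2 ≡ 25 — none is 1, so 5 is a primitive root.
Hence the least primitive root of 94 is 5.

5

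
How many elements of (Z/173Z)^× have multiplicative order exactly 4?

2

φ(173) = 173 − 1 = 172 = 2^2 · 43.
In a cyclic group of order 172, there are φ(d) elements of order d for each divisor d of 172, and zero for non-divisors.
4 = 2^2 divides 172, and φ(4) = 2.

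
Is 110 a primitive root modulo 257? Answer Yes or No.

Yes

φ(257) = 257 − 1 = 256 = 2^8.
110 is a primitive root mod 257 iff 110^(φ(257)/q) ≢ 1 for every prime q | φ(257), i.e. q ∈ {2}.
110^128 ≡ 256 (mod 257)  [q = 2: ≢ 1 ✓]
All checks pass, so 110 has order 256 and is a primitive root modulo 257.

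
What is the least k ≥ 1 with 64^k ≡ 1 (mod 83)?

41

Since 64 ∈ (Z/83Z)^×, its order divides φ(83) = 83 − 1 = 82 = 2 · 41.
Divisors of 82: 1, 2, 41, 82.
Evaluate successive powers at the divisors of 82:
64^1 ≡ 64 (mod 83)
64^2 ≡ 29 (mod 83)
64^41 ≡ 1 (mod 83) ✓
So ord_83(64) = 41.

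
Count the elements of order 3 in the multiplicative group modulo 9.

2

φ(9) = φ(3^2) = 3·(3−1) = 6 = 2 · 3.
(Z/9Z)^× is cyclic (|G| = 6); a cyclic group of order m has exactly φ(d) elements of each order d | m, and none otherwise.
3 | 6, and φ(3) = 3 − 1 = 2.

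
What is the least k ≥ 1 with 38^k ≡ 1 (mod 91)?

6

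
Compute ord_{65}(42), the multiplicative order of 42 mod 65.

12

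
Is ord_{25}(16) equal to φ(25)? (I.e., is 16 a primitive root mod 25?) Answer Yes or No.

No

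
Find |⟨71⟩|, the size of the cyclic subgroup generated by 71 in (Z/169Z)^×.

156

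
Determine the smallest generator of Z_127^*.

3

φ(127) = 127 − 1 = 126 = 2 · 3^2 · 7.
g is a primitive root iff g^(126/q) ≢ 1 (mod 127) for each prime q ∈ {2, 3, 7}.
g = 2: 2^63 ≡ 1 — hits 1, so not a primitive root.
g = 3: 3^63 ≡ 126; 3^42 ≡ 107; 3^18 ≡ 4 — none is 1, so 3 is a primitive root.
The smallest primitive root modulo 127 is 3.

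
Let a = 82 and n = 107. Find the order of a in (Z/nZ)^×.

106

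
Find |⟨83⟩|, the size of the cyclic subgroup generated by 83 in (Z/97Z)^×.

96

By Lagrange's theorem, ord_97(83) divides φ(97) = 97 − 1 = 96 = 2^5 · 3.
Divisors of 96: 1, 2, 3, 4, 6, 8, 12, 16, 24, 32, 48, 96.
Check 83^d mod 97 for each divisor in increasing order:
83^1 ≡ 83 (mod 97)
83^2 ≡ 2 (mod 97)
83^3 ≡ 69 (mod 97)
83^4 ≡ 4 (mod 97)
83^6 ≡ 8 (mod 97)
83^8 ≡ 16 (mod 97)
83^12 ≡ 64 (mod 97)
83^16 ≡ 62 (mod 97)
83^24 ≡ 22 (mod 97)
83^32 ≡ 61 (mod 97)
83^48 ≡ 96 (mod 97)
83^96 ≡ 1 (mod 97) ✓
Hence ord(83) = 96.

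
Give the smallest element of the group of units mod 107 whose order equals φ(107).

2

φ(107) = 107 − 1 = 106 = 2 · 53.
g is a primitive root iff g^(106/q) ≢ 1 (mod 107) for each prime q ∈ {2, 53}.
g = 2: 2^53 ≡ 106; 2^2 ≡ 4 — none is 1, so 2 is a primitive root.
Hence the least primitive root of 107 is 2.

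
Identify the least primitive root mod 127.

φ(127) = 127 − 1 = 126 = 2 · 3^2 · 7.
Test candidates g = 2, 3, … against the prime factors q ∈ {2, 3, 7} of φ(127): g is a generator iff g^(126/q) ≢ 1 for every such q.
g = 2: 2^63 ≡ 1 — hits 1, so not a primitive root.
g = 3: 3^63 ≡ 126; 3^42 ≡ 107; 3^18 ≡ 4 — none is 1, so 3 is a primitive root.
Hence the least primitive root of 127 is 3.

3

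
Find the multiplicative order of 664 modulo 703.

36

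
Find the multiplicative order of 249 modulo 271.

270

Since 249 ∈ (Z/271Z)^×, its order divides φ(271) = 271 − 1 = 270 = 2 · 3^3 · 5.
Divisors of 270: 1, 2, 3, 5, 6, 9, 10, 15, 18, 27, 30, 45, 54, 90, 135, 270.
Compute 249^d (mod 271) for the divisors d until we hit 1:
249^1 ≡ 249 (mod 271)
249^2 ≡ 213 (mod 271)
249^3 ≡ 192 (mod 271)
249^5 ≡ 246 (mod 271)
249^6 ≡ 8 (mod 271)
249^9 ≡ 181 (mod 271)
249^10 ≡ 83 (mod 271)
249^15 ≡ 93 (mod 271)
249^18 ≡ 241 (mod 271)
249^27 ≡ 261 (mod 271)
249^30 ≡ 248 (mod 271)
249^45 ≡ 29 (mod 271)
249^54 ≡ 100 (mod 271)
249^90 ≡ 28 (mod 271)
249^135 ≡ 270 (mod 271)
249^270 ≡ 1 (mod 271) ✓
The smallest such exponent is 270, so the order of 249 is 270.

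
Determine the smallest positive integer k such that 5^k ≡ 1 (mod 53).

ord(5) | φ(53) = 53 − 1 = 52 = 2^2 · 13.
Divisors of 52: 1, 2, 4, 13, 26, 52.
Compute 5^d (mod 53) for the divisors d until we hit 1:
5^1 ≡ 5
5^2 ≡ 25
5^4 ≡ 42
5^13 ≡ 23
5^26 ≡ 52
5^52 ≡ 1
Therefore the multiplicative order of 5 modulo 53 is 52.

52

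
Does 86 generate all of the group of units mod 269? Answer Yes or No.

Yes

φ(269) = 269 − 1 = 268 = 2^2 · 67.
An element g generates (Z/269Z)^× iff g^(268/q) ≢ 1 (mod 269) for each prime q ∈ {2, 67}.
86^134 ≡ 268 (mod 269)  [q = 2: ≢ 1 ✓]
86^4 ≡ 204 (mod 269)  [q = 67: ≢ 1 ✓]
Every test exponent gives a nontrivial residue, hence 86 generates the full group.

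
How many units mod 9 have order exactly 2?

φ(9) = φ(3^2) = 3·(3−1) = 6 = 2 · 3.
Since (Z/9Z)^× is cyclic of order 6, the number of elements of order d is φ(d) when d | 6 and 0 otherwise.
2 | 6, and φ(2) = 2 − 1 = 1.

1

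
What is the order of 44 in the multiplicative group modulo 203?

84

The order of 44 must divide φ(203) = φ(7·29) = (7−1)·(29−1) = 6·28 = 168 = 2^3 · 3 · 7.
Divisors of 168: 1, 2, 3, 4, 6, 7, 8, 12, 14, 21, 24, 28, 42, 56, 84, 168.
Evaluate successive powers at the divisors of 168:
44^1 ≡ 44
44^2 ≡ 109
44^3 ≡ 127
44^4 ≡ 107
44^6 ≡ 92
44^7 ≡ 191
44^8 ≡ 81
44^12 ≡ 141
44^14 ≡ 144
44^21 ≡ 99
44^24 ≡ 190
44^28 ≡ 30
44^42 ≡ 57
44^56 ≡ 88
44^84 ≡ 1
Hence ord(44) = 84.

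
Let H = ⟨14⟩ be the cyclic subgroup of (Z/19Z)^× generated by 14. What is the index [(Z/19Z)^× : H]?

ord(14) | φ(19) = 19 − 1 = 18 = 2 · 3^2.
Divisors of 18: 1, 2, 3, 6, 9, 18.
Check 14^d mod 19 for each divisor in increasing order:
14^1 ≡ 14 (mod 19)
14^2 ≡ 6 (mod 19)
14^3 ≡ 8 (mod 19)
14^6 ≡ 7 (mod 19)
14^9 ≡ 18 (mod 19)
14^18 ≡ 1 (mod 19) ✓
So ord_19(14) = 18, hence |⟨14⟩| = 18.
Index = |(Z/19Z)^×| / |⟨14⟩| = 18 / 18 = 1.

1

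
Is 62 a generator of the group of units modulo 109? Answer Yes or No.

Yes

φ(109) = 109 − 1 = 108 = 2^2 · 3^3.
62 is a primitive root mod 109 iff 62^(φ(109)/q) ≢ 1 for every prime q | φ(109), i.e. q ∈ {2, 3}.
62^54 ≡ 108 (mod 109)  [q = 2: ≢ 1 ✓]
62^36 ≡ 45 (mod 109)  [q = 3: ≢ 1 ✓]
All checks pass, so 62 has order 108 and is a primitive root modulo 109.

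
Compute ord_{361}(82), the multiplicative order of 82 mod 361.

171

By Lagrange's theorem, ord_361(82) divides φ(361) = φ(19^2) = 19·(19−1) = 342 = 2 · 3^2 · 19.
Divisors of 342: 1, 2, 3, 6, 9, 18, 19, 38, 57, 114, 171, 342.
Check 82^d mod 361 for each divisor in increasing order:
82^1 ≡ 82
82^2 ≡ 226
82^3 ≡ 121
82^6 ≡ 201
82^9 ≡ 134
82^18 ≡ 267
82^19 ≡ 234
82^38 ≡ 245
82^57 ≡ 292
82^114 ≡ 68
82^171 ≡ 1
Hence ord(82) = 171.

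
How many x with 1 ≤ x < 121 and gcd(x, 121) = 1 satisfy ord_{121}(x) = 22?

φ(121) = φ(11^2) = 11·(11−1) = 110 = 2 · 5 · 11.
(Z/121Z)^× is cyclic (|G| = 110); a cyclic group of order m has exactly φ(d) elements of each order d | m, and none otherwise.
22 = 2 · 11 divides 110, and φ(22) = 10.

10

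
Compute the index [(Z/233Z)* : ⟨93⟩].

Since 93 ∈ (Z/233Z)^×, its order divides φ(233) = 233 − 1 = 232 = 2^3 · 29.
Divisors of 232: 1, 2, 4, 8, 29, 58, 116, 232.
Test each divisor d:
93^1 ≡ 93
93^2 ≡ 28
93^4 ≡ 85
93^8 ≡ 2
93^29 ≡ 97
93^58 ≡ 89
93^116 ≡ 232
93^232 ≡ 1
The order of 93 is 232, so the subgroup it generates has 232 elements.
[(Z/233Z)^× : ⟨93⟩] = 232/232 = 1.

1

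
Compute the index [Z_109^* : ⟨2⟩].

By Lagrange's theorem, ord_109(2) divides φ(109) = 109 − 1 = 108 = 2^2 · 3^3.
Divisors of 108: 1, 2, 3, 4, 6, 9, 12, 18, 27, 36, 54, 108.
Check 2^d mod 109 for each divisor in increasing order:
2^1 ≡ 2
2^2 ≡ 4
2^3 ≡ 8
2^4 ≡ 16
2^6 ≡ 64
2^9 ≡ 76
2^12 ≡ 63
2^18 ≡ 108
2^27 ≡ 33
2^36 ≡ 1
So ord_109(2) = 36, hence |⟨2⟩| = 36.
[(Z/109Z)^× : ⟨2⟩] = 108/36 = 3.

3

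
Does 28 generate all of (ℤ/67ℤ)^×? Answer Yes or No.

Yes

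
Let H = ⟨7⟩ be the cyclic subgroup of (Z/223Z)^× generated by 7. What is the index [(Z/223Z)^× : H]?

6

By Lagrange's theorem, ord_223(7) divides φ(223) = 223 − 1 = 222 = 2 · 3 · 37.
Divisors of 222: 1, 2, 3, 6, 37, 74, 111, 222.
Evaluate successive powers at the divisors of 222:
7^1 ≡ 7
7^2 ≡ 49
7^3 ≡ 120
7^6 ≡ 128
7^37 ≡ 1
The order of 7 is 37, so the subgroup it generates has 37 elements.
[(Z/223Z)^× : ⟨7⟩] = 222/37 = 6.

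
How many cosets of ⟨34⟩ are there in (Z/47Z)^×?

2

The order of 34 must divide φ(47) = 47 − 1 = 46 = 2 · 23.
Divisors of 46: 1, 2, 23, 46.
Test each divisor d:
34^1 ≡ 34
34^2 ≡ 28
34^23 ≡ 1
The order of 34 is 23, so the subgroup it generates has 23 elements.
Index = |(Z/47Z)^×| / |⟨34⟩| = 46 / 23 = 2.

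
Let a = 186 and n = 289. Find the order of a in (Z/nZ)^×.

The order of 186 must divide φ(289) = φ(17^2) = 17·(17−1) = 272 = 2^4 · 17.
Divisors of 272: 1, 2, 4, 8, 16, 17, 34, 68, 136, 272.
Compute 186^d (mod 289) for the divisors d until we hit 1:
186^1 ≡ 186
186^2 ≡ 205
186^4 ≡ 120
186^8 ≡ 239
186^16 ≡ 188
186^17 ≡ 288
186^34 ≡ 1
Hence ord(186) = 34.

34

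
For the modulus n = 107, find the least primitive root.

2

φ(107) = 107 − 1 = 106 = 2 · 53.
g is a primitive root iff g^(106/q) ≢ 1 (mod 107) for each prime q ∈ {2, 53}.
g = 2: 2^53 ≡ 106; 2^2 ≡ 4 — none is 1, so 2 is a primitive root.
Hence the least primitive root of 107 is 2.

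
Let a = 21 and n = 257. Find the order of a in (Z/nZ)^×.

Since 21 ∈ (Z/257Z)^×, its order divides φ(257) = 257 − 1 = 256 = 2^8.
Divisors of 256: 1, 2, 4, 8, 16, 32, 64, 128, 256.
Evaluate successive powers at the divisors of 256:
21^1 ≡ 21 (mod 257)
21^2 ≡ 184 (mod 257)
21^4 ≡ 189 (mod 257)
21^8 ≡ 255 (mod 257)
21^16 ≡ 4 (mod 257)
21^32 ≡ 16 (mod 257)
21^64 ≡ 256 (mod 257)
21^128 ≡ 1 (mod 257) ✓
So ord_257(21) = 128.

128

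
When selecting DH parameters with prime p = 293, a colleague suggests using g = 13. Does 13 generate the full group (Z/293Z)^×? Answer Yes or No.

φ(293) = 293 − 1 = 292 = 2^2 · 73.
Test 13^(292/q) mod 293 for each prime factor q of 292:
13^146 ≡ 292 (mod 293)  [q = 2: ≢ 1 ✓]
13^4 ≡ 140 (mod 293)  [q = 73: ≢ 1 ✓]
Every test exponent gives a nontrivial residue, hence 13 generates the full group.

Yes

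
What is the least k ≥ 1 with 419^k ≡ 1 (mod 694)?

346

Since 419 ∈ (Z/694Z)^×, its order divides φ(694) = φ(2)·φ(347) = 1·346 = 346 = 2 · 173.
Divisors of 346: 1, 2, 173, 346.
Check 419^d mod 694 for each divisor in increasing order:
419^1 ≡ 419
419^2 ≡ 673
419^173 ≡ 693
419^346 ≡ 1
So ord_694(419) = 346.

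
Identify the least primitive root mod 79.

φ(79) = 79 − 1 = 78 = 2 · 3 · 13.
g is a primitive root iff g^(78/q) ≢ 1 (mod 79) for each prime q ∈ {2, 3, 13}.
g = 2: 2^39 ≡ 1 — hits 1, so not a primitive root.
g = 3: 3^39 ≡ 78; 3^26 ≡ 23; 3^6 ≡ 18 — none is 1, so 3 is a primitive root.
Hence the least primitive root of 79 is 3.

3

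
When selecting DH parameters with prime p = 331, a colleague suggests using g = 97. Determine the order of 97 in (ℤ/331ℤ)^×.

330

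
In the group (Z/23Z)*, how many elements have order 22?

10

φ(23) = 23 − 1 = 22 = 2 · 11.
Since (Z/23Z)^× is cyclic of order 22, the number of elements of order d is φ(d) when d | 22 and 0 otherwise.
22 = 2 · 11 divides 22, and φ(22) = 10.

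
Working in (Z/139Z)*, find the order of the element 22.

The order of 22 must divide φ(139) = 139 − 1 = 138 = 2 · 3 · 23.
Divisors of 138: 1, 2, 3, 6, 23, 46, 69, 138.
Compute 22^d (mod 139) for the divisors d until we hit 1:
22^1 ≡ 22 (mod 139)
22^2 ≡ 67 (mod 139)
22^3 ≡ 84 (mod 139)
22^6 ≡ 106 (mod 139)
22^23 ≡ 43 (mod 139)
22^46 ≡ 42 (mod 139)
22^69 ≡ 138 (mod 139)
22^138 ≡ 1 (mod 139) ✓
Hence ord(22) = 138.

138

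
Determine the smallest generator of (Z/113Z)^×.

φ(113) = 113 − 1 = 112 = 2^4 · 7.
g is a primitive root iff g^(112/q) ≢ 1 (mod 113) for each prime q ∈ {2, 7}.
g = 2: 2^56 ≡ 1 — hits 1, so not a primitive root.
g = 3: 3^56 ≡ 112; 3^16 ≡ 49 — none is 1, so 3 is a primitive root.
So 3 is the smallest generator of (Z/113Z)^×.

3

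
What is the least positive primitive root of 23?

φ(23) = 23 − 1 = 22 = 2 · 11.
Test candidates g = 2, 3, … against the prime factors q ∈ {2, 11} of φ(23): g is a generator iff g^(22/q) ≢ 1 for every such q.
g = 2: 2^11 ≡ 1 — hits 1, so not a primitive root.
g = 3: 3^11 ≡ 1 — hits 1, so not a primitive root.
g = 4: 4^11 ≡ 1 — hits 1, so not a primitive root.
g = 5: 5^11 ≡ 22; 5^2 ≡ 2 — none is 1, so 5 is a primitive root.
Hence the least primitive root of 23 is 5.

5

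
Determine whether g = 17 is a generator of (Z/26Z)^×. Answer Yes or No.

φ(26) = φ(2)·φ(13) = 1·12 = 12 = 2^2 · 3.
17 is a primitive root mod 26 iff 17^(φ(26)/q) ≢ 1 for every prime q | φ(26), i.e. q ∈ {2, 3}.
17^6 ≡ 1 (mod 26)  [q = 2: ≡ 1 ✗]
17^4 ≡ 9 (mod 26)  [q = 3: ≢ 1 ✓]
Since 17^6 ≡ 1, the order of 17 divides 6 < 12, so 17 is not a primitive root.

No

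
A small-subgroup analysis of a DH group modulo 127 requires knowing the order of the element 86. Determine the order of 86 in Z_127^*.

126

Since 86 ∈ (Z/127Z)^×, its order divides φ(127) = 127 − 1 = 126 = 2 · 3^2 · 7.
Divisors of 126: 1, 2, 3, 6, 7, 9, 14, 18, 21, 42, 63, 126.
Test each divisor d:
86^1 ≡ 86 (mod 127)
86^2 ≡ 30 (mod 127)
86^3 ≡ 40 (mod 127)
86^6 ≡ 76 (mod 127)
86^7 ≡ 59 (mod 127)
86^9 ≡ 119 (mod 127)
86^14 ≡ 52 (mod 127)
86^18 ≡ 64 (mod 127)
86^21 ≡ 20 (mod 127)
86^42 ≡ 19 (mod 127)
86^63 ≡ 126 (mod 127)
86^126 ≡ 1 (mod 127) ✓
So ord_127(86) = 126.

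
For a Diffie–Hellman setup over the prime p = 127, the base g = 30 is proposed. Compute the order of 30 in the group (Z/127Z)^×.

ord(30) | φ(127) = 127 − 1 = 126 = 2 · 3^2 · 7.
Divisors of 126: 1, 2, 3, 6, 7, 9, 14, 18, 21, 42, 63, 126.
Evaluate successive powers at the divisors of 126:
30^1 ≡ 30 (mod 127)
30^2 ≡ 11 (mod 127)
30^3 ≡ 76 (mod 127)
30^6 ≡ 61 (mod 127)
30^7 ≡ 52 (mod 127)
30^9 ≡ 64 (mod 127)
30^14 ≡ 37 (mod 127)
30^18 ≡ 32 (mod 127)
30^21 ≡ 19 (mod 127)
30^42 ≡ 107 (mod 127)
30^63 ≡ 1 (mod 127) ✓
Therefore the multiplicative order of 30 modulo 127 is 63.

63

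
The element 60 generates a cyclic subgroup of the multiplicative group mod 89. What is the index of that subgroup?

1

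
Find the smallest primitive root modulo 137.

3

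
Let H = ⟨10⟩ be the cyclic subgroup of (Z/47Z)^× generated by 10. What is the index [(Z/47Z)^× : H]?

1

The order of 10 must divide φ(47) = 47 − 1 = 46 = 2 · 23.
Divisors of 46: 1, 2, 23, 46.
Test each divisor d:
10^1 ≡ 10 (mod 47)
10^2 ≡ 6 (mod 47)
10^23 ≡ 46 (mod 47)
10^46 ≡ 1 (mod 47) ✓
So ord_47(10) = 46, hence |⟨10⟩| = 46.
The index is φ(47) / ord(10) = 46 / 46 = 1.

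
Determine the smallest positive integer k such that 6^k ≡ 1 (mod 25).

5

ord(6) | φ(25) = φ(5^2) = 5·(5−1) = 20 = 2^2 · 5.
Divisors of 20: 1, 2, 4, 5, 10, 20.
Compute 6^d (mod 25) for the divisors d until we hit 1:
6^1 ≡ 6 (mod 25)
6^2 ≡ 11 (mod 25)
6^4 ≡ 21 (mod 25)
6^5 ≡ 1 (mod 25) ✓
So ord_25(6) = 5.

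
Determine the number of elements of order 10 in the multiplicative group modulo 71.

φ(71) = 71 − 1 = 70 = 2 · 5 · 7.
(Z/71Z)^× is cyclic (|G| = 70); a cyclic group of order m has exactly φ(d) elements of each order d | m, and none otherwise.
10 = 2 · 5 divides 70, and φ(10) = 4.

4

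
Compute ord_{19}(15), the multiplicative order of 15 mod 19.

18

The order of 15 must divide φ(19) = 19 − 1 = 18 = 2 · 3^2.
Divisors of 18: 1, 2, 3, 6, 9, 18.
Test each divisor d:
15^1 ≡ 15 (mod 19)
15^2 ≡ 16 (mod 19)
15^3 ≡ 12 (mod 19)
15^6 ≡ 11 (mod 19)
15^9 ≡ 18 (mod 19)
15^18 ≡ 1 (mod 19) ✓
Hence ord(15) = 18.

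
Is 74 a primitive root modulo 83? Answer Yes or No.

Yes

φ(83) = 83 − 1 = 82 = 2 · 41.
It suffices to check that the order of 74 is not a proper divisor of 82: compute 74^(82/q) for q ∈ {2, 41}.
74^41 ≡ 82 (mod 83)  [q = 2: ≢ 1 ✓]
74^2 ≡ 81 (mod 83)  [q = 41: ≢ 1 ✓]
None equal 1, so ord_83(74) = 82: 74 is a primitive root.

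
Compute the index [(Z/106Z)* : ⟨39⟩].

1

The order of 39 must divide φ(106) = φ(2)·φ(53) = 1·52 = 52 = 2^2 · 13.
Divisors of 52: 1, 2, 4, 13, 26, 52.
Compute 39^d (mod 106) for the divisors d until we hit 1:
39^1 ≡ 39
39^2 ≡ 37
39^4 ≡ 97
39^13 ≡ 83
39^26 ≡ 105
39^52 ≡ 1
Thus |⟨39⟩| = ord(39) = 52.
The index is φ(106) / ord(39) = 52 / 52 = 1.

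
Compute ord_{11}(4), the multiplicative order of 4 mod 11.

5

ord(4) | φ(11) = 11 − 1 = 10 = 2 · 5.
Divisors of 10: 1, 2, 5, 10.
Evaluate successive powers at the divisors of 10:
4^1 ≡ 4
4^2 ≡ 5
4^5 ≡ 1
The smallest such exponent is 5, so the order of 4 is 5.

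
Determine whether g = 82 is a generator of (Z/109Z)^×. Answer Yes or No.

No

φ(109) = 109 − 1 = 108 = 2^2 · 3^3.
82 is a primitive root mod 109 iff 82^(φ(109)/q) ≢ 1 for every prime q | φ(109), i.e. q ∈ {2, 3}.
82^54 ≡ 1 (mod 109)  [q = 2: ≡ 1 ✗]
82^36 ≡ 1 (mod 109)  [q = 3: ≡ 1 ✗]
The check at q = 2 fails, so 82 generates a proper subgroup.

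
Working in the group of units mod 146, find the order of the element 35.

By Lagrange's theorem, ord_146(35) divides φ(146) = φ(2)·φ(73) = 1·72 = 72 = 2^3 · 3^2.
Divisors of 72: 1, 2, 3, 4, 6, 8, 9, 12, 18, 24, 36, 72.
Check 35^d mod 146 for each divisor in increasing order:
35^1 ≡ 35
35^2 ≡ 57
35^3 ≡ 97
35^4 ≡ 37
35^6 ≡ 65
35^8 ≡ 55
35^9 ≡ 27
35^12 ≡ 137
35^18 ≡ 145
35^24 ≡ 81
35^36 ≡ 1
The smallest such exponent is 36, so the order of 35 is 36.

36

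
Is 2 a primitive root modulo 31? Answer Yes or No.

φ(31) = 31 − 1 = 30 = 2 · 3 · 5.
2 is a primitive root mod 31 iff 2^(φ(31)/q) ≢ 1 for every prime q | φ(31), i.e. q ∈ {2, 3, 5}.
2^15 ≡ 1 (mod 31)  [q = 2: ≡ 1 ✗]
2^10 ≡ 1 (mod 31)  [q = 3: ≡ 1 ✗]
2^6 ≡ 2 (mod 31)  [q = 5: ≢ 1 ✓]
The check at q = 2 fails, so 2 generates a proper subgroup.

No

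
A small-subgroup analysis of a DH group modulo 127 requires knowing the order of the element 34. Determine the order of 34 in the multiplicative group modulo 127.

63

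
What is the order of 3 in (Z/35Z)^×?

12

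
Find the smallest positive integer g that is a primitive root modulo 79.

3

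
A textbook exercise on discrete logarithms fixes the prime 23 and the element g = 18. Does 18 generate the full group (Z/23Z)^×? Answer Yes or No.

No

φ(23) = 23 − 1 = 22 = 2 · 11.
An element g generates (Z/23Z)^× iff g^(22/q) ≢ 1 (mod 23) for each prime q ∈ {2, 11}.
18^11 ≡ 1 (mod 23)  [q = 2: ≡ 1 ✗]
18^2 ≡ 2 (mod 23)  [q = 11: ≢ 1 ✓]
The check at q = 2 fails, so 18 generates a proper subgroup.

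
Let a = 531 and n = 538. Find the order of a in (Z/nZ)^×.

By Lagrange's theorem, ord_538(531) divides φ(538) = φ(2)·φ(269) = 1·268 = 268 = 2^2 · 67.
Divisors of 268: 1, 2, 4, 67, 134, 268.
Evaluate successive powers at the divisors of 268:
531^1 ≡ 531 (mod 538)
531^2 ≡ 49 (mod 538)
531^4 ≡ 249 (mod 538)
531^67 ≡ 187 (mod 538)
531^134 ≡ 537 (mod 538)
531^268 ≡ 1 (mod 538) ✓
So ord_538(531) = 268.

268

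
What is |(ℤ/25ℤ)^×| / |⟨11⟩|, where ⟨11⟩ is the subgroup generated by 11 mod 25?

By Lagrange's theorem, ord_25(11) divides φ(25) = φ(5^2) = 5·(5−1) = 20 = 2^2 · 5.
Divisors of 20: 1, 2, 4, 5, 10, 20.
Evaluate successive powers at the divisors of 20:
11^1 ≡ 11 (mod 25)
11^2 ≡ 21 (mod 25)
11^4 ≡ 16 (mod 25)
11^5 ≡ 1 (mod 25) ✓
The order of 11 is 5, so the subgroup it generates has 5 elements.
The index is φ(25) / ord(11) = 20 / 5 = 4.

4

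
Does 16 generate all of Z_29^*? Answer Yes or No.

No

φ(29) = 29 − 1 = 28 = 2^2 · 7.
It suffices to check that the order of 16 is not a proper divisor of 28: compute 16^(28/q) for q ∈ {2, 7}.
16^14 ≡ 1 (mod 29)  [q = 2: ≡ 1 ✗]
16^4 ≡ 25 (mod 29)  [q = 7: ≢ 1 ✓]
Since 16^14 ≡ 1, the order of 16 divides 14 < 28, so 16 is not a primitive root.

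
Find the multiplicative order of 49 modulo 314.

The order of 49 must divide φ(314) = φ(2)·φ(157) = 1·156 = 156 = 2^2 · 3 · 13.
Divisors of 156: 1, 2, 3, 4, 6, 12, 13, 26, 39, 52, 78, 156.
Test each divisor d:
49^1 ≡ 49 (mod 314)
49^2 ≡ 203 (mod 314)
49^3 ≡ 213 (mod 314)
49^4 ≡ 75 (mod 314)
49^6 ≡ 153 (mod 314)
49^12 ≡ 173 (mod 314)
49^13 ≡ 313 (mod 314)
49^26 ≡ 1 (mod 314) ✓
Hence ord(49) = 26.

26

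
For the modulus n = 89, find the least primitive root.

3

φ(89) = 89 − 1 = 88 = 2^3 · 11.
Test candidates g = 2, 3, … against the prime factors q ∈ {2, 11} of φ(89): g is a generator iff g^(88/q) ≢ 1 for every such q.
g = 2: 2^44 ≡ 1 — hits 1, so not a primitive root.
g = 3: 3^44 ≡ 88; 3^8 ≡ 64 — none is 1, so 3 is a primitive root.
So 3 is the smallest generator of (Z/89Z)^×.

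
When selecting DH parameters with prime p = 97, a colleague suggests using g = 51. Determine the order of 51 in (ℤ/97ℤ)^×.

32

Since 51 ∈ (Z/97Z)^×, its order divides φ(97) = 97 − 1 = 96 = 2^5 · 3.
Divisors of 96: 1, 2, 3, 4, 6, 8, 12, 16, 24, 32, 48, 96.
Test each divisor d:
51^1 ≡ 51
51^2 ≡ 79
51^3 ≡ 52
51^4 ≡ 33
51^6 ≡ 85
51^8 ≡ 22
51^12 ≡ 47
51^16 ≡ 96
51^24 ≡ 75
51^32 ≡ 1
Therefore the multiplicative order of 51 modulo 97 is 32.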